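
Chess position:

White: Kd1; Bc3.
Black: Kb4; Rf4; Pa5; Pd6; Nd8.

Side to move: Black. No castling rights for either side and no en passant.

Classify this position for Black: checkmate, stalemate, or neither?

Black to move; black king on b4.
In check: yes, from the white bishop on c3.
Legal moves for Black: Kc5, Kb5, Kc4, Ka4, Kxc3, Kb3, Ka3.
Black is in check but has 7 legal moves → neither.

neither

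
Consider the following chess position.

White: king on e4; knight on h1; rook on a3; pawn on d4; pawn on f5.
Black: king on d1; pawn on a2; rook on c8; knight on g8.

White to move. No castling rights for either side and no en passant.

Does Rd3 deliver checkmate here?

After Rd3: black king on d1; in check: yes, from the white rook on d3.
Black has 4 legal replies: Ke2, Kc2, Ke1, Kc1.
In check but a legal move exists → not checkmate.

no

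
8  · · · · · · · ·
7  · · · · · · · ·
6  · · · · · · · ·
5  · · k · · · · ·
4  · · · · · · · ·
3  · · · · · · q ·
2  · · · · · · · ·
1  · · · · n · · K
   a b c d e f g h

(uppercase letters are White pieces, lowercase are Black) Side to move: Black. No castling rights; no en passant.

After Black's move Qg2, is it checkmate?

After Qg2: white king on h1; in check: yes, from the black queen on g2.
King squares — g1: attacked by Qg2; g2: attacked by Ne1; h2: attacked by Qg2.
White has no legal moves → checkmate.

yes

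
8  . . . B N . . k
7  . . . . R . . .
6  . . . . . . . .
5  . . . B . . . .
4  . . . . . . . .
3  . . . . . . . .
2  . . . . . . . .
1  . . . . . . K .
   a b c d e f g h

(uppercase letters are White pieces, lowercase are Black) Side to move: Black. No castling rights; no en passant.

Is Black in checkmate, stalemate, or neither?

stalemate

Black to move; black king on h8.
In check: no.
King squares — g7: attacked by Re7; h7: attacked by Re7; g8: attacked by Bd5.
Legal moves for Black: none.
Not in check and no legal moves → stalemate.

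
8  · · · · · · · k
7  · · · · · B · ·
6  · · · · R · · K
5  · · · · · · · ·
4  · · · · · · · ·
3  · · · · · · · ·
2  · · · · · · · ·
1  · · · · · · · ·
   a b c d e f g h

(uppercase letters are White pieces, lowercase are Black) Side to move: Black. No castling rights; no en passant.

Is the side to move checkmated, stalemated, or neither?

Black to move; black king on h8.
In check: no.
King squares — g7: attacked by Kh6; h7: attacked by Kh6; g8: attacked by Bf7.
Legal moves for Black: none.
Not in check and no legal moves → stalemate.

stalemate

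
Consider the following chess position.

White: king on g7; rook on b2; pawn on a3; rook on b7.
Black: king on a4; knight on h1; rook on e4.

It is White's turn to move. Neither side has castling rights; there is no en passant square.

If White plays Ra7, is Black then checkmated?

yes

After Ra7: black king on a4; in check: yes, from the white rook on a7.
King squares — a3: attacked by Ra7; b3: attacked by Rb2; b4: attacked by Rb2; a5: attacked by Ra7; b5: attacked by Rb2.
Black has no legal moves → checkmate.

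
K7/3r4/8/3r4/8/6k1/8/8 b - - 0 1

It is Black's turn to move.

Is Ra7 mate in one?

After Ra7: white king on a8; in check: yes, from the black rook on a7.
White has 2 legal replies: Kb8, Kxa7.
In check but a legal move exists → not checkmate.

no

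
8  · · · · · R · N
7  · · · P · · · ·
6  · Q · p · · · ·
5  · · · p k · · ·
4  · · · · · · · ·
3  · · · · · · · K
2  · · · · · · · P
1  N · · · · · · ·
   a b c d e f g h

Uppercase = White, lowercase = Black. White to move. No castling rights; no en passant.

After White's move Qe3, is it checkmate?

After Qe3: black king on e5; in check: yes, from the white queen on e3.
King squares — d4: attacked by Qe3; e4: attacked by Qe3; f4: attacked by Qe3; d5: own pawn; f5: attacked by Rf8; d6: own pawn; e6: attacked by Qe3; f6: attacked by Rf8.
Black has no legal moves → checkmate.

yes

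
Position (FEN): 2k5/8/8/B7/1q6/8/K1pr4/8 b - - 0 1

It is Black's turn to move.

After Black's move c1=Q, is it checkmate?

yes

After c1=Q: white king on a2; in check: yes, from the black rook on d2.
King squares — a1: attacked by Qc1; b1: attacked by Qc1; b2: attacked by Qc1; a3: attacked by Qc1; b3: attacked by Qb4.
White has no legal moves → checkmate.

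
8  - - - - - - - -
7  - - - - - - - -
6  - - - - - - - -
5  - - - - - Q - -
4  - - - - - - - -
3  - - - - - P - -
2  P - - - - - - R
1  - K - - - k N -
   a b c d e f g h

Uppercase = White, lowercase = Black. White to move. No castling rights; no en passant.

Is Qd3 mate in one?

After Qd3: black king on f1; in check: yes, from the white queen on d3.
Black has 2 legal replies: Kxg1, Ke1.
In check but a legal move exists → not checkmate.

no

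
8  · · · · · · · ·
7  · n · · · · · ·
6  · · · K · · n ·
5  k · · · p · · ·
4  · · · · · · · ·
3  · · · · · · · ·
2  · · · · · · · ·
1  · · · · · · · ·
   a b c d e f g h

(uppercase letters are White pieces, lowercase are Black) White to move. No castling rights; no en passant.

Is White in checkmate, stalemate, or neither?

neither

White to move; white king on d6.
In check: yes, from the black knight on b7.
King squares — c5: attacked by Nb7; d5: available; e5: attacked by Ng6; c6: available; e6: available; c7: available; d7: available; e7: attacked by Ng6.
Legal moves for White: Kd7, Kc7, Ke6, Kc6, Kd5.
White is in check but has 5 legal moves → neither.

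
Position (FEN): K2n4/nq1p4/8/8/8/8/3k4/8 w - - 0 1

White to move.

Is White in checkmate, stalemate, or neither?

checkmate

White to move; white king on a8.
In check: yes, from the black queen on b7.
King squares — a7: attacked by Qb7; b7: attacked by Nd8; b8: attacked by Qb7.
Legal moves for White: none.
In check with no legal moves → checkmate.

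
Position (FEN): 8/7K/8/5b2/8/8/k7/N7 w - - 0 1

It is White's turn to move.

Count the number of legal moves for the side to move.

4

White to move; king on h7.
In check: yes, from the black bishop on f5.
Legal moves: Kh8, Kg8, Kg7, Kh6.
Count: 4.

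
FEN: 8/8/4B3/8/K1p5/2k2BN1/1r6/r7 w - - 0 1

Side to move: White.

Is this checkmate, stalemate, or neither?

White to move; white king on a4.
In check: yes, from the black rook on a1.
King squares — a3: attacked by Ra1; b3: attacked by Rb2; b4: attacked by Rb2; a5: attacked by Ra1; b5: attacked by Rb2.
Legal moves for White: none.
In check with no legal moves → checkmate.

checkmate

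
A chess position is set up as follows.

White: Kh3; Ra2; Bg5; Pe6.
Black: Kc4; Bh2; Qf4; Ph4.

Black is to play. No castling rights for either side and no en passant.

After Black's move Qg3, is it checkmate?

After Qg3: white king on h3; in check: yes, from the black queen on g3.
King squares — g2: attacked by Qg3; h2: attacked by Qg3; g3: attacked by Bh2; g4: attacked by Qg3; h4: attacked by Qg3.
White has no legal moves → checkmate.

yes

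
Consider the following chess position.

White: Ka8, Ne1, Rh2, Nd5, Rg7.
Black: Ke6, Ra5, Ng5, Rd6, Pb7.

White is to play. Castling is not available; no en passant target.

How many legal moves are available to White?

White to move; king on a8.
In check: yes, from the black rook on a5.
Legal moves: Kb8, Kxb7.
Count: 2.

2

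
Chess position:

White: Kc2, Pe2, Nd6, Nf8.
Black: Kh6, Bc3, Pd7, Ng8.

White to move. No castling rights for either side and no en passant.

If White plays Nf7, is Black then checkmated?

no

After Nf7: black king on h6; in check: yes, from the white knight on f7.
Black has 2 legal replies: Kg7, Kh5.
In check but a legal move exists → not checkmate.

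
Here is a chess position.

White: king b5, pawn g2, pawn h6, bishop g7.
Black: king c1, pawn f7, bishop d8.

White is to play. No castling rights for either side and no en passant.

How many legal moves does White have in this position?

17

White to move; king on b5.
In check: no.
Legal moves: Bh8, Bf8, Bf6, Be5, Bd4, Bc3, Bb2+, Ba1, Kc6, Ka6, Kc5, Kc4, Kb4, Ka4, h7, g3, g4.
Count: 17.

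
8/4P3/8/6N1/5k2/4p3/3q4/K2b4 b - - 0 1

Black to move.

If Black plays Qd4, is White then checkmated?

After Qd4: white king on a1; in check: yes, from the black queen on d4.
White has 2 legal replies: Ka2, Kb1.
In check but a legal move exists → not checkmate.

no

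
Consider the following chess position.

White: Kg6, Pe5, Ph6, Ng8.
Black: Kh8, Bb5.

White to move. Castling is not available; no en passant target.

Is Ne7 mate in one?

After Ne7: black king on h8; in check: no.
Black is not in check, so this cannot be checkmate.

no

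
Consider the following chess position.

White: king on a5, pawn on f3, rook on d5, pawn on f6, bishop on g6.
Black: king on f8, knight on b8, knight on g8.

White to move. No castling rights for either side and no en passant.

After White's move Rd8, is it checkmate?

After Rd8: black king on f8; in check: yes, from the white rook on d8.
King squares — e7: attacked by Pf6; f7: attacked by Bg6; g7: attacked by Pf6; e8: attacked by Bg6; g8: own knight.
Black has no legal moves → checkmate.

yes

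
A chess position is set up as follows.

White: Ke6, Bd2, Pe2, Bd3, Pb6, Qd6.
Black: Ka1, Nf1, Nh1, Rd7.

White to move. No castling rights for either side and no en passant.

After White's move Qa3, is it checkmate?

After Qa3: black king on a1; in check: yes, from the white queen on a3.
King squares — b1: attacked by Bd3; a2: attacked by Qa3; b2: attacked by Qa3.
Black has no legal moves → checkmate.

yes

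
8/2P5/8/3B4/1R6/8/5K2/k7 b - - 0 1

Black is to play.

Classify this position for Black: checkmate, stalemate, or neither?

stalemate

Black to move; black king on a1.
In check: no.
King squares — b1: attacked by Rb4; a2: attacked by Bd5; b2: attacked by Rb4.
Legal moves for Black: none.
Not in check and no legal moves → stalemate.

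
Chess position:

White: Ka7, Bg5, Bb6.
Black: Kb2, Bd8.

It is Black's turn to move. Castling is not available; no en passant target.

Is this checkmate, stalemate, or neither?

Black to move; black king on b2.
In check: no.
Legal moves for Black: Be7, Bc7, Bf6, Bxb6+, Bxg5, Kc3, Kb3, Ka3, Kc2, Ka2, Kb1, Ka1.
Black has 12 legal moves and is not in check → neither.

neither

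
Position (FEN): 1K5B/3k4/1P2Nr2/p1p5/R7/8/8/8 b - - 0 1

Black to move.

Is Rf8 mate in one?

no

After Rf8: white king on b8; in check: yes, from the black rook on f8.
White has 4 legal replies: Kb7, Ka7, Nxf8+, Nd8.
In check but a legal move exists → not checkmate.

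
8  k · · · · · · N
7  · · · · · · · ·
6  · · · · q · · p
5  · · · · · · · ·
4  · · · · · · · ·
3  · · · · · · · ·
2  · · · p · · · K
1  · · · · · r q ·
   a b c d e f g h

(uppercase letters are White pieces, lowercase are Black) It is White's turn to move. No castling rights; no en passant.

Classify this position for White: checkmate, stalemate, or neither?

White to move; white king on h2.
In check: yes, from the black queen on g1.
King squares — g1: attacked by Rf1; h1: attacked by Qg1; g2: attacked by Qg1; g3: attacked by Qg1; h3: attacked by Qe6.
Legal moves for White: none.
In check with no legal moves → checkmate.

checkmate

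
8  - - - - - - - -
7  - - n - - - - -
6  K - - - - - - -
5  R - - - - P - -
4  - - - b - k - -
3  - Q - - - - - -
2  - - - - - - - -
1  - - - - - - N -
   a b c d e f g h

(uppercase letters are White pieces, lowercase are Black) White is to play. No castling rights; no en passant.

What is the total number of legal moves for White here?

White to move; king on a6.
In check: yes, from the black knight on c7.
Legal moves: Kb7.
Count: 1.

1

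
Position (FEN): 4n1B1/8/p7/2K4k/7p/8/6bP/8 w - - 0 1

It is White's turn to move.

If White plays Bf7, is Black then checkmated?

no

After Bf7: black king on h5; in check: yes, from the white bishop on f7.
Black has 3 legal replies: Kh6, Kg5, Kg4.
In check but a legal move exists → not checkmate.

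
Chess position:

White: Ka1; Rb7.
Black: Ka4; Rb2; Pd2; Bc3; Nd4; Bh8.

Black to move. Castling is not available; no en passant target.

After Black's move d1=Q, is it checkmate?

yes

After d1=Q: white king on a1; in check: yes, from the black queen on d1.
King squares — b1: attacked by Qd1; a2: attacked by Rb2; b2: attacked by Bc3.
White has no legal moves → checkmate.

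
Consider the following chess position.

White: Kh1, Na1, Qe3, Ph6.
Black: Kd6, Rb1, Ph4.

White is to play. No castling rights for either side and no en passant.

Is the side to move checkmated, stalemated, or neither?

neither

White to move; white king on h1.
In check: yes, from the black rook on b1.
King squares — g1: attacked by Rb1; g2: available; h2: available.
Legal moves for White: Kh2, Kg2, Qg1, Qe1, Qc1.
White is in check but has 5 legal moves → neither.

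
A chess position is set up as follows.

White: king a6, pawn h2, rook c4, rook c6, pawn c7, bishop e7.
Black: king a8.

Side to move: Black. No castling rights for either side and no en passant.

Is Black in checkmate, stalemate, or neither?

Black to move; black king on a8.
In check: no.
King squares — a7: attacked by Ka6; b7: attacked by Ka6; b8: attacked by Pc7.
Legal moves for Black: none.
Not in check and no legal moves → stalemate.

stalemate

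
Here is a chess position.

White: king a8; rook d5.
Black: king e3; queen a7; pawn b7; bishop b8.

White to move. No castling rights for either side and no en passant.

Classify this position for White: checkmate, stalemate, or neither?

checkmate

White to move; white king on a8.
In check: yes, from the black queen on a7.
King squares — a7: attacked by Bb8; b7: attacked by Qa7; b8: attacked by Qa7.
Legal moves for White: none.
In check with no legal moves → checkmate.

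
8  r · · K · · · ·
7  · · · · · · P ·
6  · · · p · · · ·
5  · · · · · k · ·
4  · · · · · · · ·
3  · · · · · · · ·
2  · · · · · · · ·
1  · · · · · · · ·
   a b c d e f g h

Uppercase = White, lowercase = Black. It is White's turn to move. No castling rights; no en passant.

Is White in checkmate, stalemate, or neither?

neither

White to move; white king on d8.
In check: yes, from the black rook on a8.
Legal moves for White: Ke7, Kd7, Kc7.
White is in check but has 3 legal moves → neither.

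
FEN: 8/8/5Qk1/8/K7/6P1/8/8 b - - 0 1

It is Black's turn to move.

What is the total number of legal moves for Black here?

3

Black to move; king on g6.
In check: yes, from the white queen on f6.
Legal moves: Kh7, Kxf6, Kh5.
Count: 3.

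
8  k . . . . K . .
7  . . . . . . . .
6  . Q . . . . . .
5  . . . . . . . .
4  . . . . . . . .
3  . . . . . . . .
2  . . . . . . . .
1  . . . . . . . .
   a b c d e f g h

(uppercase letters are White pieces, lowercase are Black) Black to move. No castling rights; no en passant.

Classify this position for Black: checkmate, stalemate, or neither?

stalemate

Black to move; black king on a8.
In check: no.
King squares — a7: attacked by Qb6; b7: attacked by Qb6; b8: attacked by Qb6.
Legal moves for Black: none.
Not in check and no legal moves → stalemate.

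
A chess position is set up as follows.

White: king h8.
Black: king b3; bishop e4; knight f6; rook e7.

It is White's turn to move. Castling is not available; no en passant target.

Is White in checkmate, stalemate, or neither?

stalemate

White to move; white king on h8.
In check: no.
King squares — g7: attacked by Re7; h7: attacked by Be4; g8: attacked by Nf6.
Legal moves for White: none.
Not in check and no legal moves → stalemate.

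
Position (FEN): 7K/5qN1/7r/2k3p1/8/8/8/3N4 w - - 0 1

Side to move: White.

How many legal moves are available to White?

0

White to move; king on h8.
In check: yes, from the black rook on h6.
Legal moves: none.
Count: 0.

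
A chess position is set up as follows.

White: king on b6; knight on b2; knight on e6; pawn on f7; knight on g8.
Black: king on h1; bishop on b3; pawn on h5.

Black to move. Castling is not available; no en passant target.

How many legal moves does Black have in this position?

Black to move; king on h1.
In check: no.
Legal moves: Bxe6, Bd5, Bc4, Ba4, Bc2, Ba2, Bd1, Kh2, Kg2, Kg1, h4.
Count: 11.

11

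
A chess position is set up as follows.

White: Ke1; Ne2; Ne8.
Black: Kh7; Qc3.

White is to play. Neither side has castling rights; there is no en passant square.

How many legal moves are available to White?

4

White to move; king on e1.
In check: yes, from the black queen on c3.
Legal moves: Kf2, Kf1, Kd1, Nxc3.
Count: 4.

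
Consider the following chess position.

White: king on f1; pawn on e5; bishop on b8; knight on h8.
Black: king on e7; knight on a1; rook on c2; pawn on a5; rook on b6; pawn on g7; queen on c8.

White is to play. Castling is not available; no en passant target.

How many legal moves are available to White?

8

White to move; king on f1.
In check: no.
Legal moves: Nf7, Ng6+, Bc7, Ba7, Bd6+, Kg1, Ke1, e6.
Count: 8.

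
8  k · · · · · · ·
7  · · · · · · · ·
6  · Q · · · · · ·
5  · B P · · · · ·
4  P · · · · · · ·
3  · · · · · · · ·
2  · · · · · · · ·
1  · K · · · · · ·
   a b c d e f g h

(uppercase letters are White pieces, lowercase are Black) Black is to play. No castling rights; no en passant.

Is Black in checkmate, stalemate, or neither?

Black to move; black king on a8.
In check: no.
King squares — a7: attacked by Qb6; b7: attacked by Qb6; b8: attacked by Qb6.
Legal moves for Black: none.
Not in check and no legal moves → stalemate.

stalemate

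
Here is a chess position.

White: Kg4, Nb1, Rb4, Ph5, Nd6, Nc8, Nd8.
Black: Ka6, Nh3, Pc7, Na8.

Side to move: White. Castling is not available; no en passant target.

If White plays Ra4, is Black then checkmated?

After Ra4: black king on a6; in check: yes, from the white rook on a4.
King squares — a5: attacked by Ra4; b5: attacked by Nd6; b6: attacked by Nc8; a7: attacked by Ra4; b7: attacked by Nd6.
Black has no legal moves → checkmate.

yes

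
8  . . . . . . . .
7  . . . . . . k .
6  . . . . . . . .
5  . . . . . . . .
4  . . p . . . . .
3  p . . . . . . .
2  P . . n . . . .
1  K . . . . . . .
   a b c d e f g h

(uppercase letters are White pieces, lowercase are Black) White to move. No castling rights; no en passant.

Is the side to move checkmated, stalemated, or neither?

White to move; white king on a1.
In check: no.
King squares — b1: attacked by Nd2; a2: own pawn; b2: attacked by Pa3.
Legal moves for White: none.
Not in check and no legal moves → stalemate.

stalemate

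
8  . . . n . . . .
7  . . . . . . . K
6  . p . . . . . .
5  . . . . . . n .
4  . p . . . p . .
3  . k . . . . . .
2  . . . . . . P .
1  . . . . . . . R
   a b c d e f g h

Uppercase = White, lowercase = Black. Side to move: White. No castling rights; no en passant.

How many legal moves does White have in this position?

5

White to move; king on h7.
In check: yes, from the black knight on g5.
Legal moves: Kh8, Kg8, Kg7, Kh6, Kg6.
Count: 5.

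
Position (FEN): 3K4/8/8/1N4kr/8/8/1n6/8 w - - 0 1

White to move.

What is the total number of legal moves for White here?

White to move; king on d8.
In check: no.
Legal moves: Ke8, Kc8, Ke7, Kd7, Kc7, Nc7, Na7, Nd6, Nd4, Nc3, Na3.
Count: 11.

11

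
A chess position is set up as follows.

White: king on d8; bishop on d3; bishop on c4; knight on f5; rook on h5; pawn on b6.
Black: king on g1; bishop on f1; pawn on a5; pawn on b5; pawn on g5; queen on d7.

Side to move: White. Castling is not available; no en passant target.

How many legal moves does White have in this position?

1

White to move; king on d8.
In check: yes, from the black queen on d7.
Legal moves: Kxd7.
Count: 1.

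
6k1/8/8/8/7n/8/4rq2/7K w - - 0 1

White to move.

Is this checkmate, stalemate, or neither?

White to move; white king on h1.
In check: no.
King squares — g1: attacked by Qf2; g2: attacked by Qf2; h2: attacked by Qf2.
Legal moves for White: none.
Not in check and no legal moves → stalemate.

stalemate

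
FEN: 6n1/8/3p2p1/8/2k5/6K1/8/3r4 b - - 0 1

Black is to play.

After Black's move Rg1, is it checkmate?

no

After Rg1: white king on g3; in check: yes, from the black rook on g1.
White has 6 legal replies: Kh4, Kf4, Kh3, Kf3, Kh2, Kf2.
In check but a legal move exists → not checkmate.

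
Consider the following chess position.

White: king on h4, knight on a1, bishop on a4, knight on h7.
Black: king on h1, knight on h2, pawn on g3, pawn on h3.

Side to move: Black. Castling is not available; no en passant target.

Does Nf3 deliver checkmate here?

no

After Nf3: white king on h4; in check: yes, from the black knight on f3.
White has 4 legal replies: Kh5, Kg4, Kxh3, Kxg3.
In check but a legal move exists → not checkmate.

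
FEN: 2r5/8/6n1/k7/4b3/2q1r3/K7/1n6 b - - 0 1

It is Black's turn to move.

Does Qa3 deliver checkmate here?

After Qa3: white king on a2; in check: yes, from the black queen on a3.
King squares — a1: attacked by Qa3; b1: attacked by Be4; b2: attacked by Qa3; a3: attacked by Nb1; b3: attacked by Qa3.
White has no legal moves → checkmate.

yes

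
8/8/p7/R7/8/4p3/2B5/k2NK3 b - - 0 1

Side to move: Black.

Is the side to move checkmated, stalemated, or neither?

checkmate

Black to move; black king on a1.
In check: yes, from the white rook on a5.
King squares — b1: attacked by Bc2; a2: attacked by Ra5; b2: attacked by Nd1.
Legal moves for Black: none.
In check with no legal moves → checkmate.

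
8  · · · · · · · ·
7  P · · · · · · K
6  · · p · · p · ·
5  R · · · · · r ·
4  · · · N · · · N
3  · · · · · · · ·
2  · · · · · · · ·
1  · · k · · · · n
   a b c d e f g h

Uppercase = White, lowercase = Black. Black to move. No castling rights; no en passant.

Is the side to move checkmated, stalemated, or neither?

Black to move; black king on c1.
In check: no.
Legal moves for Black include: Rg8, Rg7+, Rg6, Rh5+, Rf5, Re5, Rd5, Rc5, Rb5, Rxa5, Rg4, Rg3, Rg2, Rg1, Ng3, Nf2, Kd2, Kb2, ... (list truncated; more exist).
Black has legal moves and is not in check → neither.

neither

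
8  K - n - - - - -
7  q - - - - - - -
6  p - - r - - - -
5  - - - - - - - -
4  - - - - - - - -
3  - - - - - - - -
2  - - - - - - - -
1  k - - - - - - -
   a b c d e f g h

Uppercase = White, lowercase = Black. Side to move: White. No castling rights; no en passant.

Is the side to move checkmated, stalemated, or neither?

White to move; white king on a8.
In check: yes, from the black queen on a7.
King squares — a7: attacked by Nc8; b7: attacked by Qa7; b8: attacked by Qa7.
Legal moves for White: none.
In check with no legal moves → checkmate.

checkmate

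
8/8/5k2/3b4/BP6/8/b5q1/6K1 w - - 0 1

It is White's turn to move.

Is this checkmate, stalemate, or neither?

checkmate

White to move; white king on g1.
In check: yes, from the black queen on g2.
King squares — f1: attacked by Qg2; h1: attacked by Qg2; f2: attacked by Qg2; g2: attacked by Bd5; h2: attacked by Qg2.
Legal moves for White: none.
In check with no legal moves → checkmate.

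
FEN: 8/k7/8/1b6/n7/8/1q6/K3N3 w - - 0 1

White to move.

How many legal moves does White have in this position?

0

White to move; king on a1.
In check: yes, from the black queen on b2.
Legal moves: none.
Count: 0.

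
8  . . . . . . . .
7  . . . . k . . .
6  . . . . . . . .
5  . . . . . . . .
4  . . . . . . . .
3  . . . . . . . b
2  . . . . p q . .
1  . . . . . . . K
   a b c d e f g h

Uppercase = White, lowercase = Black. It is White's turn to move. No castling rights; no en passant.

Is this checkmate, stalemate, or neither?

stalemate

White to move; white king on h1.
In check: no.
King squares — g1: attacked by Qf2; g2: attacked by Qf2; h2: attacked by Qf2.
Legal moves for White: none.
Not in check and no legal moves → stalemate.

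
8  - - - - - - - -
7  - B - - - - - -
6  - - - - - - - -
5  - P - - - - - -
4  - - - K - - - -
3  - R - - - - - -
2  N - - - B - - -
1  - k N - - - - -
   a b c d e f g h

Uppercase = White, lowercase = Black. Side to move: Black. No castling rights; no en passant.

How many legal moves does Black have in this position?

Black to move; king on b1.
In check: yes, from the white rook on b3.
Legal moves: Kc2, Ka1.
Count: 2.

2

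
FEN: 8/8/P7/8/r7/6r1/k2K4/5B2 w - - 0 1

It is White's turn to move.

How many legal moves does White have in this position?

12

White to move; king on d2.
In check: no.
Legal moves: Ke2, Kc2, Ke1, Kd1, Kc1, Bb5, Bc4+, Bh3, Bd3, Bg2, Be2, a7.
Count: 12.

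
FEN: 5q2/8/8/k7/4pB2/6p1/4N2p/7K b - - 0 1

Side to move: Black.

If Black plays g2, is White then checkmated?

After g2: white king on h1; in check: yes, from the black pawn on g2.
White has 2 legal replies: Kxh2, Kxg2.
In check but a legal move exists → not checkmate.

no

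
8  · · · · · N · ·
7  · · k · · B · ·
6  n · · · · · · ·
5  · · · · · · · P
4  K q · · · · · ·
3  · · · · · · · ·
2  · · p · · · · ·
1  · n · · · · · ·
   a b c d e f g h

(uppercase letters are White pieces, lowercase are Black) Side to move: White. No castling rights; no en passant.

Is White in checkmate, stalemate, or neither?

White to move; white king on a4.
In check: yes, from the black queen on b4.
King squares — a3: attacked by Nb1; b3: attacked by Qb4; b4: attacked by Na6; a5: attacked by Qb4; b5: attacked by Qb4.
Legal moves for White: none.
In check with no legal moves → checkmate.

checkmate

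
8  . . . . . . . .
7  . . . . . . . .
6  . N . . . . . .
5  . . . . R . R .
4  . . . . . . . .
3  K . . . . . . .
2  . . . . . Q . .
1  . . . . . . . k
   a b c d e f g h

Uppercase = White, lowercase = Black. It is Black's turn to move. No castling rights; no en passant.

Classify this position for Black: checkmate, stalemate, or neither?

stalemate

Black to move; black king on h1.
In check: no.
King squares — g1: attacked by Qf2; g2: attacked by Qf2; h2: attacked by Qf2.
Legal moves for Black: none.
Not in check and no legal moves → stalemate.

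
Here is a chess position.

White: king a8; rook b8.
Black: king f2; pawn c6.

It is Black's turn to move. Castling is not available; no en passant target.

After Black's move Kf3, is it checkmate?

no

After Kf3: white king on a8; in check: no.
White is not in check, so this cannot be checkmate.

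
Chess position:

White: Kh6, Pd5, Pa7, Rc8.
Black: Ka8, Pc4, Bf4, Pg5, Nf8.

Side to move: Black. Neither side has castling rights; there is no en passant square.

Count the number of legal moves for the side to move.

Black to move; king on a8.
In check: yes, from the white rook on c8.
Legal moves: Kb7, Kxa7, Bb8.
Count: 3.

3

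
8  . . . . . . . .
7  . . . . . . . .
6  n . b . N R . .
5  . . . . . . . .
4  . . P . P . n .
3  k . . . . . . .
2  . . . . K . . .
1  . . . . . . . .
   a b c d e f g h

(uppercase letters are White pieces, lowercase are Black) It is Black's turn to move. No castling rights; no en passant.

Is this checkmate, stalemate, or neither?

Black to move; black king on a3.
In check: no.
Legal moves for Black include: Be8, Ba8, Bd7, Bb7, Bd5, Bb5, Bxe4, Ba4, Nb8, Nc7, Nc5, Nb4, Nh6, Nxf6, Ne5, Ne3, Nh2, Nf2, ... (list truncated; more exist).
Black has legal moves and is not in check → neither.

neither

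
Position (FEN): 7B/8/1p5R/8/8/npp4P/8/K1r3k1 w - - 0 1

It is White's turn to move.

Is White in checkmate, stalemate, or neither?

checkmate

White to move; white king on a1.
In check: yes, from the black rook on c1.
King squares — b1: attacked by Rc1; a2: attacked by Pb3; b2: attacked by Pc3.
Legal moves for White: none.
In check with no legal moves → checkmate.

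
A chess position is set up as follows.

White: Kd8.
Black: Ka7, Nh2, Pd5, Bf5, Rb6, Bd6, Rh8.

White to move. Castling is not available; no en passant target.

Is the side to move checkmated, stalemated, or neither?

White to move; white king on d8.
In check: yes, from the black rook on h8.
King squares — c7: attacked by Bd6; d7: attacked by Bf5; e7: attacked by Bd6; c8: attacked by Bf5; e8: attacked by Rh8.
Legal moves for White: none.
In check with no legal moves → checkmate.

checkmate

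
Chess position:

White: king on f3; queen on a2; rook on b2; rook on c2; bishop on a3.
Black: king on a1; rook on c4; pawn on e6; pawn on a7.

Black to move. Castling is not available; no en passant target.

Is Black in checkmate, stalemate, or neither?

checkmate

Black to move; black king on a1.
In check: yes, from the white queen on a2.
King squares — b1: attacked by Qa2; a2: attacked by Rb2; b2: attacked by Qa2.
Legal moves for Black: none.
In check with no legal moves → checkmate.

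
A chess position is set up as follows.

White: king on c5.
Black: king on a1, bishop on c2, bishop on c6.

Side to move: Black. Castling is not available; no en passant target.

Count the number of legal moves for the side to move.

23

Black to move; king on a1.
In check: no.
Legal moves: Be8, Ba8, Bd7, Bb7, Bd5, Bb5, B6e4, B6a4, Bf3, Bg2, Bh1, Bh7, Bg6, Bf5, B2e4, B2a4, Bd3, Bb3, Bd1, Bb1, Kb2, Ka2, Kb1.
Count: 23.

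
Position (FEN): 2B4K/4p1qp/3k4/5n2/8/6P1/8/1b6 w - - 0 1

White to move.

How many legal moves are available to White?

0

White to move; king on h8.
In check: yes, from the black queen on g7.
Legal moves: none.
Count: 0.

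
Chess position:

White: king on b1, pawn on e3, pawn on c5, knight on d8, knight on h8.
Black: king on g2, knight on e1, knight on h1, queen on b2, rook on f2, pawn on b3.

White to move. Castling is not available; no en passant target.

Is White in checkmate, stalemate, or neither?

White to move; white king on b1.
In check: yes, from the black queen on b2.
King squares — a1: attacked by Qb2; c1: attacked by Qb2; a2: attacked by Qb2; b2: attacked by Rf2; c2: attacked by Ne1.
Legal moves for White: none.
In check with no legal moves → checkmate.

checkmate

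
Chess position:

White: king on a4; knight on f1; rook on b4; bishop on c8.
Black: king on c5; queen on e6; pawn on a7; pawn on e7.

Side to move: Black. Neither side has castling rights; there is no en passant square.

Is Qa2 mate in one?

yes

After Qa2: white king on a4; in check: yes, from the black queen on a2.
King squares — a3: attacked by Qa2; b3: attacked by Qa2; b4: own rook; a5: attacked by Qa2; b5: attacked by Kc5.
White has no legal moves → checkmate.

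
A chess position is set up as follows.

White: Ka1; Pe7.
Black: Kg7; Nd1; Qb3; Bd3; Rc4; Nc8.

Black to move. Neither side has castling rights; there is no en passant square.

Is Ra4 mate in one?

yes

After Ra4: white king on a1; in check: yes, from the black rook on a4.
King squares — b1: attacked by Qb3; a2: attacked by Qb3; b2: attacked by Nd1.
White has no legal moves → checkmate.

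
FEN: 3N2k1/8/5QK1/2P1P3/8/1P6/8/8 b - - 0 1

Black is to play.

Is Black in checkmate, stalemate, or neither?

Black to move; black king on g8.
In check: no.
King squares — f7: attacked by Qf6; g7: attacked by Qf6; h7: attacked by Kg6; f8: attacked by Qf6; h8: attacked by Qf6.
Legal moves for Black: none.
Not in check and no legal moves → stalemate.

stalemate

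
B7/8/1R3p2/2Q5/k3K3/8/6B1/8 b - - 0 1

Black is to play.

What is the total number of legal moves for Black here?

1

Black to move; king on a4.
In check: no.
Legal moves: f5+.
Count: 1.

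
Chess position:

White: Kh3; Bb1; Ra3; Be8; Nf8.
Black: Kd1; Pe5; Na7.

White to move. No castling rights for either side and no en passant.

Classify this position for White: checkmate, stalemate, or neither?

White to move; white king on h3.
In check: no.
Legal moves for White include: Nh7, Nd7, Ng6, Ne6, Bf7, Bd7, Beg6, Bc6, Bh5+, Bb5, Ba4+, Kh4, Kg4, Kg3, Kh2, Kg2, Rxa7, Ra6, ... (list truncated; more exist).
White has legal moves and is not in check → neither.

neither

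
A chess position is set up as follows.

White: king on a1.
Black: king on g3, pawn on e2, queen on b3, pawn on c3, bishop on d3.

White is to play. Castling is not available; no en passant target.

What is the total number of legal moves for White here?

0

White to move; king on a1.
In check: no.
Legal moves: none.
Count: 0.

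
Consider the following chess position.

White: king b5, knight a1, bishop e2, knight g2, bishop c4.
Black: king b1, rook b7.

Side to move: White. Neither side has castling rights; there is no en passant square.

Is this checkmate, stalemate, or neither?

White to move; white king on b5.
In check: yes, from the black rook on b7.
King squares — a4: available; b4: attacked by Rb7; c4: own bishop; a5: available; c5: available; a6: available; b6: attacked by Rb7; c6: available.
Legal moves for White: Kc6, Ka6, Kc5, Ka5, Ka4.
White is in check but has 5 legal moves → neither.

neither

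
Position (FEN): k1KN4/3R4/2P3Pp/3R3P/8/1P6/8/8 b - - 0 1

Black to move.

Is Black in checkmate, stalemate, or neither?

Black to move; black king on a8.
In check: no.
King squares — a7: attacked by Rd7; b7: attacked by Pc6; b8: attacked by Kc8.
Legal moves for Black: none.
Not in check and no legal moves → stalemate.

stalemate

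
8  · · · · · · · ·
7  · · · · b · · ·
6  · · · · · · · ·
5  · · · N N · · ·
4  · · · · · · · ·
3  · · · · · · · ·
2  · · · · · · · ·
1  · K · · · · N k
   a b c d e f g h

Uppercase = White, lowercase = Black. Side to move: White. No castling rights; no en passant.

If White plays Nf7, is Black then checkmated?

no

After Nf7: black king on h1; in check: no.
Black is not in check, so this cannot be checkmate.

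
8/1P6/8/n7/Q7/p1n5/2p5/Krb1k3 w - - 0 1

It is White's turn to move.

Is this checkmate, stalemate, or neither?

White to move; white king on a1.
In check: yes, from the black rook on b1.
King squares — b1: attacked by Pc2; a2: attacked by Nc3; b2: attacked by Rb1.
Legal moves for White: none.
In check with no legal moves → checkmate.

checkmate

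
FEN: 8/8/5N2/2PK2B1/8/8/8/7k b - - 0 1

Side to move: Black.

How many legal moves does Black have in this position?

Black to move; king on h1.
In check: no.
Legal moves: Kh2, Kg2, Kg1.
Count: 3.

3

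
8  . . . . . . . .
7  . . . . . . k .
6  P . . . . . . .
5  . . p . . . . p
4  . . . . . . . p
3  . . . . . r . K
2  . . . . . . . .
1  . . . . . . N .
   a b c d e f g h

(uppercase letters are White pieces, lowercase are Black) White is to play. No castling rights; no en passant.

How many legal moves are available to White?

4

White to move; king on h3.
In check: yes, from the black rook on f3.
Legal moves: Kxh4, Kh2, Kg2, Nxf3.
Count: 4.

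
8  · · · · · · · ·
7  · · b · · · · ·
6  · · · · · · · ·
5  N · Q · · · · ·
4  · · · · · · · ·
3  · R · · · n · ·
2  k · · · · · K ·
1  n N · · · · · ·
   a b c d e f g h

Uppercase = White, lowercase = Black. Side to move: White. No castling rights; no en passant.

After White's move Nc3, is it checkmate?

After Nc3: black king on a2; in check: yes, from the white knight on c3.
King squares — a1: own knight; b1: attacked by Rb3; b2: attacked by Rb3; a3: attacked by Rb3; b3: attacked by Na5.
Black has no legal moves → checkmate.

yes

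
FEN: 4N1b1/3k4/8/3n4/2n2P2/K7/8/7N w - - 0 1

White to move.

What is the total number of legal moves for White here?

3

White to move; king on a3.
In check: yes, from the black knight on c4.
Legal moves: Ka4, Kb3, Ka2.
Count: 3.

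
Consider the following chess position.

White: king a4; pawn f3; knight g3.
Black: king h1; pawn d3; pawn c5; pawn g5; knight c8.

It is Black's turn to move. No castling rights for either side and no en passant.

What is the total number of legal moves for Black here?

Black to move; king on h1.
In check: yes, from the white knight on g3.
Legal moves: Kh2, Kg2, Kg1.
Count: 3.

3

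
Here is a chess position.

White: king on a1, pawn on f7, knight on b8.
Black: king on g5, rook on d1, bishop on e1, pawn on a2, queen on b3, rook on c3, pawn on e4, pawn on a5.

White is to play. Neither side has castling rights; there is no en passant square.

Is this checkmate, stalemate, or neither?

White to move; white king on a1.
In check: yes, from the black rook on d1.
King squares — b1: attacked by Rd1; a2: attacked by Qb3; b2: attacked by Qb3.
Legal moves for White: none.
In check with no legal moves → checkmate.

checkmate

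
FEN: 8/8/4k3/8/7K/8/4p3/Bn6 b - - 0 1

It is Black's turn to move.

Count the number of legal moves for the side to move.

Black to move; king on e6.
In check: no.
Legal moves: Kf7, Ke7, Kd7, Kd6, Kf5, Kd5, Nc3, Na3, Nd2, e1=Q+, e1=R, e1=B+, e1=N.
Count: 13.

13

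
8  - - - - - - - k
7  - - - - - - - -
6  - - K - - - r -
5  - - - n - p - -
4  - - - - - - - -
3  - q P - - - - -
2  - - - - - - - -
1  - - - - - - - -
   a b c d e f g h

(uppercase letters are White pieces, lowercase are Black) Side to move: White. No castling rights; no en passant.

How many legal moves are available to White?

2

White to move; king on c6.
In check: yes, from the black rook on g6.
Legal moves: Kd7, Kc5.
Count: 2.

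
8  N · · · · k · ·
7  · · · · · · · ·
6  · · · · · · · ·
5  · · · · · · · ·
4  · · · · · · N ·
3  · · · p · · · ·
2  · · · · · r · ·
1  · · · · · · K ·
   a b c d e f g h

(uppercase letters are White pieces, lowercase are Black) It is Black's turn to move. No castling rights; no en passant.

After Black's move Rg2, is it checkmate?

no

After Rg2: white king on g1; in check: yes, from the black rook on g2.
White has 3 legal replies: Kxg2, Kh1, Kf1.
In check but a legal move exists → not checkmate.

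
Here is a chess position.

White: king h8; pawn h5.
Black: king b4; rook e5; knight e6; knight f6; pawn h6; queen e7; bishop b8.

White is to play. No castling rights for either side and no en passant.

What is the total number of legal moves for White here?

White to move; king on h8.
In check: no.
Legal moves: none.
Count: 0.

0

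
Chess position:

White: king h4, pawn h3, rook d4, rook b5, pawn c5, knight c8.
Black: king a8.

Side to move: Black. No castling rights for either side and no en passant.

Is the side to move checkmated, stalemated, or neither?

Black to move; black king on a8.
In check: no.
King squares — a7: attacked by Nc8; b7: attacked by Rb5; b8: attacked by Rb5.
Legal moves for Black: none.
Not in check and no legal moves → stalemate.

stalemate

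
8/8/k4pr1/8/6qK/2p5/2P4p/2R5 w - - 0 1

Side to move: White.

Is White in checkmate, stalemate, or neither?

White to move; white king on h4.
In check: yes, from the black queen on g4.
King squares — g3: attacked by Qg4; h3: attacked by Qg4; g4: attacked by Rg6; g5: attacked by Qg4; h5: attacked by Qg4.
Legal moves for White: none.
In check with no legal moves → checkmate.

checkmate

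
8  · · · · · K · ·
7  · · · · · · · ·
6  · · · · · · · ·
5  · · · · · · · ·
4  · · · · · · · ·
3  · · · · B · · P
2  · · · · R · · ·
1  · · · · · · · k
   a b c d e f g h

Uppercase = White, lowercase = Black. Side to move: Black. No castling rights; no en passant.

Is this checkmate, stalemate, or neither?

Black to move; black king on h1.
In check: no.
King squares — g1: attacked by Be3; g2: attacked by Re2; h2: attacked by Re2.
Legal moves for Black: none.
Not in check and no legal moves → stalemate.

stalemate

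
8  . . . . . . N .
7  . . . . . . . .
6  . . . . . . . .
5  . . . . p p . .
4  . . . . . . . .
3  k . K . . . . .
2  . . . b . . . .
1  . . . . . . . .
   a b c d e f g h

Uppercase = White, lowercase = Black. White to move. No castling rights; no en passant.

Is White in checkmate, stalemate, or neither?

neither

White to move; white king on c3.
In check: yes, from the black bishop on d2.
Legal moves for White: Kc4, Kd3, Kxd2, Kc2.
White is in check but has 4 legal moves → neither.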